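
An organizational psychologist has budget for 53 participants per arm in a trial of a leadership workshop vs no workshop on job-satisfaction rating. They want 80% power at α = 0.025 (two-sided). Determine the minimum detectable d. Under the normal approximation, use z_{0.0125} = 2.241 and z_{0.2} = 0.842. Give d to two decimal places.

For two independent groups of n = 53 each: d_min = (z_{α/2} + z_β)·√(2/n).
z-sum = 2.241 + 0.842 = 3.083.
d_min = 3.083 × √(2/53) = 3.083 × 0.1943 = 0.599.

d_min ≈ 0.60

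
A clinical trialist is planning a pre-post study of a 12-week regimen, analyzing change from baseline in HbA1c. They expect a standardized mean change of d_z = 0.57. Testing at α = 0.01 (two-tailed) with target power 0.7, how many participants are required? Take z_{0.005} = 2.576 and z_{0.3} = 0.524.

For a paired (one-sample on differences) test: n = ((z_{α/2} + z_β) / d)².
z_{α/2} + z_β = 2.576 + 0.524 = 3.100.
n = (3.100 / 0.57)² = 5.439² = 29.58.
Round up.

n = 30 pairs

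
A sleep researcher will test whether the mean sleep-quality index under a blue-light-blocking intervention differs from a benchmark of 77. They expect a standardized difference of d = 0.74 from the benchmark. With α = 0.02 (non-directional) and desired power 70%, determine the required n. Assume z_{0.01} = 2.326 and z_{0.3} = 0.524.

n = 15

For a one-sample test: n = ((z_{α/2} + z_β) / d)².
z_{α/2} + z_β = 2.326 + 0.524 = 2.850.
n = (2.850 / 0.74)² = 3.851² = 14.83.
Round up.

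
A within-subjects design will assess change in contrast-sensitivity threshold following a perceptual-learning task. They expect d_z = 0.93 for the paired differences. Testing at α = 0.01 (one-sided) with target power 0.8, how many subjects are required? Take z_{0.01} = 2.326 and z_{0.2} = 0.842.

n = 12 pairs

For a paired (one-sample on differences) test: n = ((z_{α} + z_β) / d)².
z_{α} + z_β = 2.326 + 0.842 = 3.168.
n = (3.168 / 0.93)² = 3.406² = 11.60.
Round up.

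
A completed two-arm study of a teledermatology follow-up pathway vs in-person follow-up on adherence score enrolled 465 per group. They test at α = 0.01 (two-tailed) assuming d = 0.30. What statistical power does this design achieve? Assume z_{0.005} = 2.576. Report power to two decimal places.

For two equal groups, power = Φ(d·√(n/2) − z_{α/2}).
d·√(n/2) = 0.30 × √(465/2) = 0.30 × 15.248 = 4.574.
z_β = 4.574 − 2.576 = 1.998.
Power = Φ(1.998) = 0.977.

power ≈ 0.98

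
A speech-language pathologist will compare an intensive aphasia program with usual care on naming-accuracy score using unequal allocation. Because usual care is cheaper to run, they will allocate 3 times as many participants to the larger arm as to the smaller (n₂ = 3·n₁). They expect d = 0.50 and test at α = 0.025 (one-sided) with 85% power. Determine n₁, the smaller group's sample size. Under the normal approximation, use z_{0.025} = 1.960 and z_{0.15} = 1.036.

With allocation ratio k = n₂/n₁ = 3, Var(x̄₁−x̄₂) = σ²(1/n₁ + 1/(k·n₁)) = σ²·(k+1)/(k·n₁).
So n₁ = (1 + 1/k)·((z_{α} + z_β)/d)² = 1.333 × (2.996/0.50)².
n₁ = 1.333 × 35.90 = 47.9.
Round up: n₁ = 48, giving n₂ = 3 × 48 = 144.

n₁ = 48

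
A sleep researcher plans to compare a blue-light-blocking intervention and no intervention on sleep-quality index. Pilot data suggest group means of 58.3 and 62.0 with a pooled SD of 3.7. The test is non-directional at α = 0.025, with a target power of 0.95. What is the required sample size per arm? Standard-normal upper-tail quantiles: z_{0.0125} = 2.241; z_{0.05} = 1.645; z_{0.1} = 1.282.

Cohen's d = |M₁ − M₂| / SD_pooled = |58.3 − 62.0| / 3.7 = 3.7 / 3.7 = 1.000.
For two independent groups with equal n: n = 2·((z_{α/2} + z_β) / d)².
z_{α/2} + z_β = 2.241 + 1.645 = 3.886.
n = 2 × (3.886 / 1.000)² = 2 × 3.886² = 2 × 15.10 = 30.2.
Round up to the next whole participant.

n = 31 per group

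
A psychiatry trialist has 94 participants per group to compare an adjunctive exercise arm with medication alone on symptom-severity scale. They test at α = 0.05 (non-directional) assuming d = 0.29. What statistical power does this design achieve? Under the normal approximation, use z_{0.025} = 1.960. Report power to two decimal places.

For two equal groups, power = Φ(d·√(n/2) − z_{α/2}).
d·√(n/2) = 0.29 × √(94/2) = 0.29 × 6.856 = 1.988.
z_β = 1.988 − 1.960 = 0.028.
Power = Φ(0.028) = 0.511.

power ≈ 0.51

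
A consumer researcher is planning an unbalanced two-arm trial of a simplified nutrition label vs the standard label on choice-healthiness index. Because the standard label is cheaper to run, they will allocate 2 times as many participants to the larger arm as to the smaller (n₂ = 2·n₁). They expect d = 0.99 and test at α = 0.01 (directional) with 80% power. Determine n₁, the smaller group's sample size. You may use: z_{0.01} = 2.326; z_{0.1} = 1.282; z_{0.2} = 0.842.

With allocation ratio k = n₂/n₁ = 2, Var(x̄₁−x̄₂) = σ²(1/n₁ + 1/(k·n₁)) = σ²·(k+1)/(k·n₁).
So n₁ = (1 + 1/k)·((z_{α} + z_β)/d)² = 1.500 × (3.168/0.99)².
n₁ = 1.500 × 10.24 = 15.4.
Round up: n₁ = 16, giving n₂ = 2 × 16 = 32.

n₁ = 16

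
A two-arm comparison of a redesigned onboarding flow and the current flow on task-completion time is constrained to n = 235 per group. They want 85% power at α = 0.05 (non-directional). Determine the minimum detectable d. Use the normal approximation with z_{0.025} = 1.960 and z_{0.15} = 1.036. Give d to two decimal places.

d_min ≈ 0.28

For two independent groups of n = 235 each: d_min = (z_{α/2} + z_β)·√(2/n).
z-sum = 1.960 + 1.036 = 2.996.
d_min = 2.996 × √(2/235) = 2.996 × 0.0923 = 0.276.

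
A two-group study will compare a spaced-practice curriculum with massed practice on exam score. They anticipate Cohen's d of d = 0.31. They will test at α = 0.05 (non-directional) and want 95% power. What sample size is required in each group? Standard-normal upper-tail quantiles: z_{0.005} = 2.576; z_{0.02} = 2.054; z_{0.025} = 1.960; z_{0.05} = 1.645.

n = 271 per group

For two independent groups with equal n: n = 2·((z_{α/2} + z_β) / d)².
z_{α/2} + z_β = 1.960 + 1.645 = 3.605.
n = 2 × (3.605 / 0.31)² = 2 × 11.629² = 2 × 135.23 = 270.5.
Round up to the next whole participant.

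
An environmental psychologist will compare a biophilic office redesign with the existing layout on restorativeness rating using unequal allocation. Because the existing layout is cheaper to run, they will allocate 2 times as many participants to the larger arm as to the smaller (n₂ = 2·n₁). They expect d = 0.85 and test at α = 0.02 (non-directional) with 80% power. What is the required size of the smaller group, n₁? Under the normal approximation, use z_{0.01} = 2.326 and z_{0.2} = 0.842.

With allocation ratio k = n₂/n₁ = 2, Var(x̄₁−x̄₂) = σ²(1/n₁ + 1/(k·n₁)) = σ²·(k+1)/(k·n₁).
So n₁ = (1 + 1/k)·((z_{α/2} + z_β)/d)² = 1.500 × (3.168/0.85)².
n₁ = 1.500 × 13.89 = 20.8.
Round up: n₁ = 21, giving n₂ = 2 × 21 = 42.

n₁ = 21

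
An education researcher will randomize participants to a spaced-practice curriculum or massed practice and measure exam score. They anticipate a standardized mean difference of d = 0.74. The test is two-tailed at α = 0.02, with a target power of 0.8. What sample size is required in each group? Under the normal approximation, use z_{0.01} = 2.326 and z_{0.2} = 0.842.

n = 37 per group

For two independent groups with equal n: n = 2·((z_{α/2} + z_β) / d)².
z_{α/2} + z_β = 2.326 + 0.842 = 3.168.
n = 2 × (3.168 / 0.74)² = 2 × 4.281² = 2 × 18.33 = 36.7.
Round up to the next whole participant.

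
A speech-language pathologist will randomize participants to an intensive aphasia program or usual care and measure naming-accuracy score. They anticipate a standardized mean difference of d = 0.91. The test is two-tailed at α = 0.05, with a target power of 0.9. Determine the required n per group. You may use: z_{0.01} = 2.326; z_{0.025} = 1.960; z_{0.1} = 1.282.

n = 26 per group

For two independent groups with equal n: n = 2·((z_{α/2} + z_β) / d)².
z_{α/2} + z_β = 1.960 + 1.282 = 3.242.
n = 2 × (3.242 / 0.91)² = 2 × 3.563² = 2 × 12.69 = 25.4.
Round up to the next whole participant.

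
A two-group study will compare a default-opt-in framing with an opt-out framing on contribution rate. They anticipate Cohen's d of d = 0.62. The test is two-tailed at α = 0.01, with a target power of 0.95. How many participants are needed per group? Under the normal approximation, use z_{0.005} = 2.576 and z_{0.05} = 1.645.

n = 93 per group

For two independent groups with equal n: n = 2·((z_{α/2} + z_β) / d)².
z_{α/2} + z_β = 2.576 + 1.645 = 4.221.
n = 2 × (4.221 / 0.62)² = 2 × 6.808² = 2 × 46.35 = 92.7.
Round up to the next whole participant.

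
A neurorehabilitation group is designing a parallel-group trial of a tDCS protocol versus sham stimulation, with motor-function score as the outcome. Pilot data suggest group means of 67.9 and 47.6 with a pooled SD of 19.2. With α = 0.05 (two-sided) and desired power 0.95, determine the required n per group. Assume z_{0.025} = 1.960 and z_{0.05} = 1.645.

Cohen's d = |M₁ − M₂| / SD_pooled = |67.9 − 47.6| / 19.2 = 20.3 / 19.2 = 1.057.
For two independent groups with equal n: n = 2·((z_{α/2} + z_β) / d)².
z_{α/2} + z_β = 1.960 + 1.645 = 3.605.
n = 2 × (3.605 / 1.057)² = 2 × 3.411² = 2 × 11.63 = 23.3.
Round up to the next whole participant.

n = 24 per group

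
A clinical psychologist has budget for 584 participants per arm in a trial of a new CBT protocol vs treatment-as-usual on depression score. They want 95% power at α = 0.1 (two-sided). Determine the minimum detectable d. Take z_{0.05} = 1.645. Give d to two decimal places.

d_min ≈ 0.19

For two independent groups of n = 584 each: d_min = (z_{α/2} + z_β)·√(2/n).
z-sum = 1.645 + 1.645 = 3.290.
d_min = 3.290 × √(2/584) = 3.290 × 0.0585 = 0.193.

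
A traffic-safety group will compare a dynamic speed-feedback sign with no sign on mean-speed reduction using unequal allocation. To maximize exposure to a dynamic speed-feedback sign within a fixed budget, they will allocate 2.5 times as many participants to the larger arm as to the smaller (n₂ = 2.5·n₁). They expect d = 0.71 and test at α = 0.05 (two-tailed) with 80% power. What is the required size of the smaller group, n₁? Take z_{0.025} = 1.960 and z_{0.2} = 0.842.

With allocation ratio k = n₂/n₁ = 2.5, Var(x̄₁−x̄₂) = σ²(1/n₁ + 1/(k·n₁)) = σ²·(k+1)/(k·n₁).
So n₁ = (1 + 1/k)·((z_{α/2} + z_β)/d)² = 1.400 × (2.802/0.71)².
n₁ = 1.400 × 15.57 = 21.8.
Round up: n₁ = 22, giving n₂ = 2.5 × 22 = 55.

n₁ = 22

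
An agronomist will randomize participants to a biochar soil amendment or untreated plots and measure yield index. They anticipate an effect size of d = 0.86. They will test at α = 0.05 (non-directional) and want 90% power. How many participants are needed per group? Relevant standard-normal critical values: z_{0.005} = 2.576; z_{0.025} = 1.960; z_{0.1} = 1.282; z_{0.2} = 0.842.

For two independent groups with equal n: n = 2·((z_{α/2} + z_β) / d)².
z_{α/2} + z_β = 1.960 + 1.282 = 3.242.
n = 2 × (3.242 / 0.86)² = 2 × 3.770² = 2 × 14.21 = 28.4.
Round up to the next whole participant.

n = 29 per group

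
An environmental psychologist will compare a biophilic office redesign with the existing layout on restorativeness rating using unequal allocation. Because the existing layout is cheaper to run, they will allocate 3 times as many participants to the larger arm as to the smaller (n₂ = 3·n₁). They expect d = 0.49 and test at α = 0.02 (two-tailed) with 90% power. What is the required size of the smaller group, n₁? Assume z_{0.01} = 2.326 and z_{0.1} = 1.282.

With allocation ratio k = n₂/n₁ = 3, Var(x̄₁−x̄₂) = σ²(1/n₁ + 1/(k·n₁)) = σ²·(k+1)/(k·n₁).
So n₁ = (1 + 1/k)·((z_{α/2} + z_β)/d)² = 1.333 × (3.608/0.49)².
n₁ = 1.333 × 54.22 = 72.3.
Round up: n₁ = 73, giving n₂ = 3 × 73 = 219.

n₁ = 73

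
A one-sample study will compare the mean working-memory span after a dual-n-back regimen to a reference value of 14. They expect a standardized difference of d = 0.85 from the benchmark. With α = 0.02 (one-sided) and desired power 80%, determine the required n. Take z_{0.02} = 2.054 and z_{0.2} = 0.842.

n = 12

For a one-sample test: n = ((z_{α} + z_β) / d)².
z_{α} + z_β = 2.054 + 0.842 = 2.896.
n = (2.896 / 0.85)² = 3.407² = 11.61.
Round up.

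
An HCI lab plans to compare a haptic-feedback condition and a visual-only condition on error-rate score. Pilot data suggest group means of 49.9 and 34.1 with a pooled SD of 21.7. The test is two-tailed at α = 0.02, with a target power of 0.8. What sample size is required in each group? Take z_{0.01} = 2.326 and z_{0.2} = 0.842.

n = 38 per group

Cohen's d = |M₁ − M₂| / SD_pooled = |49.9 − 34.1| / 21.7 = 15.8 / 21.7 = 0.728.
For two independent groups with equal n: n = 2·((z_{α/2} + z_β) / d)².
z_{α/2} + z_β = 2.326 + 0.842 = 3.168.
n = 2 × (3.168 / 0.728)² = 2 × 4.352² = 2 × 18.94 = 37.9.
Round up to the next whole participant.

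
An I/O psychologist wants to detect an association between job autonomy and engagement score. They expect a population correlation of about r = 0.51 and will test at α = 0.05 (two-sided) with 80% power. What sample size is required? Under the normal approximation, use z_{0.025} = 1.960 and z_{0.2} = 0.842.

Fisher's z: C = ½·ln((1+r)/(1−r)) = ½·ln(3.0816) = 0.5627.
n = ((z_{α/2} + z_β)/C)² + 3.
(1.960 + 0.842) / 0.5627 = 2.802 / 0.5627 = 4.980.
n = 4.980² + 3 = 24.80 + 3 = 27.8.
Round up.

n = 28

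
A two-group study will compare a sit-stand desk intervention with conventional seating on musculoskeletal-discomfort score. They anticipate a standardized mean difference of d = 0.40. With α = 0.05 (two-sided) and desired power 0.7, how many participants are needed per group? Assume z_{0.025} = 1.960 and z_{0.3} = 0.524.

For two independent groups with equal n: n = 2·((z_{α/2} + z_β) / d)².
z_{α/2} + z_β = 1.960 + 0.524 = 2.484.
n = 2 × (2.484 / 0.40)² = 2 × 6.210² = 2 × 38.56 = 77.1.
Round up to the next whole participant.

n = 78 per group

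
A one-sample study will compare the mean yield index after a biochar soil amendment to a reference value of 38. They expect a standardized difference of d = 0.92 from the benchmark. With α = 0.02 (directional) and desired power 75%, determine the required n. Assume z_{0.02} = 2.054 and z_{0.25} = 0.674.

For a one-sample test: n = ((z_{α} + z_β) / d)².
z_{α} + z_β = 2.054 + 0.674 = 2.728.
n = (2.728 / 0.92)² = 2.965² = 8.79.
Round up.

n = 9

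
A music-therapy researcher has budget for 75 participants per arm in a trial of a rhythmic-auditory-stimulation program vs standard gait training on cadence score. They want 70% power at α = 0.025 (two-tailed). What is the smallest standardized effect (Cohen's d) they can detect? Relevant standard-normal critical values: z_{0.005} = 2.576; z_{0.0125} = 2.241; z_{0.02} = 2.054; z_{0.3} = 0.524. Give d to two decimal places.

d_min ≈ 0.45

For two independent groups of n = 75 each: d_min = (z_{α/2} + z_β)·√(2/n).
z-sum = 2.241 + 0.524 = 2.765.
d_min = 2.765 × √(2/75) = 2.765 × 0.1633 = 0.452.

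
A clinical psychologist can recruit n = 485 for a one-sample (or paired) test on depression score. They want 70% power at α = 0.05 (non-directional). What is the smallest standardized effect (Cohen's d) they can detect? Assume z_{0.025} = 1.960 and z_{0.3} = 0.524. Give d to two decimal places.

d_min ≈ 0.11

For a single sample (or paired design) of n = 485: d_min = (z_{α/2} + z_β)/√n.
z-sum = 1.960 + 0.524 = 2.484.
d_min = 2.484 / √485 = 2.484 / 22.023 = 0.113.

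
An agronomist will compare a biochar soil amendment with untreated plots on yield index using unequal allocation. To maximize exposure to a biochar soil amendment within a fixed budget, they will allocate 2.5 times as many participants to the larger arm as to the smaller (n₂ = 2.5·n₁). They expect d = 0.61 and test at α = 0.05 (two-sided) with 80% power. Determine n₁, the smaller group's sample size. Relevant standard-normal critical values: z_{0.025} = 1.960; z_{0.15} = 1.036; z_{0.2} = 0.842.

n₁ = 30

With allocation ratio k = n₂/n₁ = 2.5, Var(x̄₁−x̄₂) = σ²(1/n₁ + 1/(k·n₁)) = σ²·(k+1)/(k·n₁).
So n₁ = (1 + 1/k)·((z_{α/2} + z_β)/d)² = 1.400 × (2.802/0.61)².
n₁ = 1.400 × 21.10 = 29.5.
Round up: n₁ = 30, giving n₂ = 2.5 × 30 = 75.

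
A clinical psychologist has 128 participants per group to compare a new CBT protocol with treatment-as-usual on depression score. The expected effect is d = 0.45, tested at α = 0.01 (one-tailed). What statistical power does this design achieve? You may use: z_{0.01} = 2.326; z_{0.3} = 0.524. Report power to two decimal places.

power ≈ 0.90

For two equal groups, power = Φ(d·√(n/2) − z_{α}).
d·√(n/2) = 0.45 × √(128/2) = 0.45 × 8.000 = 3.600.
z_β = 3.600 − 2.326 = 1.274.
Power = Φ(1.274) = 0.899.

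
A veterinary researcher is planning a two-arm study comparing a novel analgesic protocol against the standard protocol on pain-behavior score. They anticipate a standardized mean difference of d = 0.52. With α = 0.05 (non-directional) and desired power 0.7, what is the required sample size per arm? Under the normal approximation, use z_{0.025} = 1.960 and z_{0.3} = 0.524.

For two independent groups with equal n: n = 2·((z_{α/2} + z_β) / d)².
z_{α/2} + z_β = 1.960 + 0.524 = 2.484.
n = 2 × (2.484 / 0.52)² = 2 × 4.777² = 2 × 22.82 = 45.6.
Round up to the next whole participant.

n = 46 per group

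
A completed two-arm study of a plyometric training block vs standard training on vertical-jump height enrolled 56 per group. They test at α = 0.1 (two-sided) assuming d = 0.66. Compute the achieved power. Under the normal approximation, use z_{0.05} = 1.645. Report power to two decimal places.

power ≈ 0.97

For two equal groups, power = Φ(d·√(n/2) − z_{α/2}).
d·√(n/2) = 0.66 × √(56/2) = 0.66 × 5.292 = 3.492.
z_β = 3.492 − 1.645 = 1.847.
Power = Φ(1.847) = 0.968.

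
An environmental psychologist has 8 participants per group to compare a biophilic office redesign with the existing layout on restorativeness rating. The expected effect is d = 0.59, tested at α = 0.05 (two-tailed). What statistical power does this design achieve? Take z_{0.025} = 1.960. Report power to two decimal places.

For two equal groups, power = Φ(d·√(n/2) − z_{α/2}).
d·√(n/2) = 0.59 × √(8/2) = 0.59 × 2.000 = 1.180.
z_β = 1.180 − 1.960 = -0.780.
Power = Φ(-0.780) = 0.218.

power ≈ 0.22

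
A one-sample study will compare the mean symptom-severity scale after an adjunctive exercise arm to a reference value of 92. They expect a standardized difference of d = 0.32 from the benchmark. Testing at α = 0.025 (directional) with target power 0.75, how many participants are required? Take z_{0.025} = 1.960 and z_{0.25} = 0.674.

n = 68

For a one-sample test: n = ((z_{α} + z_β) / d)².
z_{α} + z_β = 1.960 + 0.674 = 2.634.
n = (2.634 / 0.32)² = 8.231² = 67.75.
Round up.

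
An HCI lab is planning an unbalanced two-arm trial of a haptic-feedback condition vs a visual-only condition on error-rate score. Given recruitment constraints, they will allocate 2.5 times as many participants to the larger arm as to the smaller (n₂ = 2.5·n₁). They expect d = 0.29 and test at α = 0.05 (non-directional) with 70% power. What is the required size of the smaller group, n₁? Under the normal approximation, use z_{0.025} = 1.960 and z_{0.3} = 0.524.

With allocation ratio k = n₂/n₁ = 2.5, Var(x̄₁−x̄₂) = σ²(1/n₁ + 1/(k·n₁)) = σ²·(k+1)/(k·n₁).
So n₁ = (1 + 1/k)·((z_{α/2} + z_β)/d)² = 1.400 × (2.484/0.29)².
n₁ = 1.400 × 73.37 = 102.7.
Round up: n₁ = 103, giving n₂ = ⌈2.5 × 103⌉ = ⌈257.5⌉ = 258.

n₁ = 103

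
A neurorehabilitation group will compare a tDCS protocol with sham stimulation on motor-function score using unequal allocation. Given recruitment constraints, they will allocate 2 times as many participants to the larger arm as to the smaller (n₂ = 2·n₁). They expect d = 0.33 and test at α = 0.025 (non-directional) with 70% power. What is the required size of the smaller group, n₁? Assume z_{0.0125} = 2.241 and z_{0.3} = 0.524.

With allocation ratio k = n₂/n₁ = 2, Var(x̄₁−x̄₂) = σ²(1/n₁ + 1/(k·n₁)) = σ²·(k+1)/(k·n₁).
So n₁ = (1 + 1/k)·((z_{α/2} + z_β)/d)² = 1.500 × (2.765/0.33)².
n₁ = 1.500 × 70.20 = 105.3.
Round up: n₁ = 106, giving n₂ = 2 × 106 = 212.

n₁ = 106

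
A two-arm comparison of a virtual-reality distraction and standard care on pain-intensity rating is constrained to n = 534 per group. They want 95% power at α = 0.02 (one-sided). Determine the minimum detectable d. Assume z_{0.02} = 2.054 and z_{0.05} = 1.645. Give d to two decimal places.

For two independent groups of n = 534 each: d_min = (z_{α} + z_β)·√(2/n).
z-sum = 2.054 + 1.645 = 3.699.
d_min = 3.699 × √(2/534) = 3.699 × 0.0612 = 0.226.

d_min ≈ 0.23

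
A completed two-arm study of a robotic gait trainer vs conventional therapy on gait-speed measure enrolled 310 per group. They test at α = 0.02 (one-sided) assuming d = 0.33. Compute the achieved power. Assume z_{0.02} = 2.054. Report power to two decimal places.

power ≈ 0.98

For two equal groups, power = Φ(d·√(n/2) − z_{α}).
d·√(n/2) = 0.33 × √(310/2) = 0.33 × 12.450 = 4.108.
z_β = 4.108 − 2.054 = 2.054.
Power = Φ(2.054) = 0.980.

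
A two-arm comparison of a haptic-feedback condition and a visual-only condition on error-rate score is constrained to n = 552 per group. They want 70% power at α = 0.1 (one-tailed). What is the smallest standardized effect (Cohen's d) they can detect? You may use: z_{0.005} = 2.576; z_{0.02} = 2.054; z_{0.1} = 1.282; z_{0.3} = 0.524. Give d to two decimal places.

d_min ≈ 0.11

For two independent groups of n = 552 each: d_min = (z_{α} + z_β)·√(2/n).
z-sum = 1.282 + 0.524 = 1.806.
d_min = 1.806 × √(2/552) = 1.806 × 0.0602 = 0.109.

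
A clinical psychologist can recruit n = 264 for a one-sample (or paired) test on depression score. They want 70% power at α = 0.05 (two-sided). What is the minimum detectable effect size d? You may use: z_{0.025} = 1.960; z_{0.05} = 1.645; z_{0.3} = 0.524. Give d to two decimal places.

For a single sample (or paired design) of n = 264: d_min = (z_{α/2} + z_β)/√n.
z-sum = 1.960 + 0.524 = 2.484.
d_min = 2.484 / √264 = 2.484 / 16.248 = 0.153.

d_min ≈ 0.15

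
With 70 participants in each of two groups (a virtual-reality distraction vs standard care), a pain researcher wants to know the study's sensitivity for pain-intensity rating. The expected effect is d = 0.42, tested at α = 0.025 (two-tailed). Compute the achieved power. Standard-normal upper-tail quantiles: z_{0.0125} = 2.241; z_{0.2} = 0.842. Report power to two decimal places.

For two equal groups, power = Φ(d·√(n/2) − z_{α/2}).
d·√(n/2) = 0.42 × √(70/2) = 0.42 × 5.916 = 2.485.
z_β = 2.485 − 2.241 = 0.244.
Power = Φ(0.244) = 0.596.

power ≈ 0.60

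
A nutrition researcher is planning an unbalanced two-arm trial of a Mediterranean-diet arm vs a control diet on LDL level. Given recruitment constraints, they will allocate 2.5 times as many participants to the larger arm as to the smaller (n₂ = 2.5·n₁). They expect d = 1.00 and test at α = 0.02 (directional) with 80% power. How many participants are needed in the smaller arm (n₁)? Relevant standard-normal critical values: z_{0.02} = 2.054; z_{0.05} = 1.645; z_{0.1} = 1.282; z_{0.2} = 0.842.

With allocation ratio k = n₂/n₁ = 2.5, Var(x̄₁−x̄₂) = σ²(1/n₁ + 1/(k·n₁)) = σ²·(k+1)/(k·n₁).
So n₁ = (1 + 1/k)·((z_{α} + z_β)/d)² = 1.400 × (2.896/1.00)².
n₁ = 1.400 × 8.39 = 11.7.
Round up: n₁ = 12, giving n₂ = 2.5 × 12 = 30.

n₁ = 12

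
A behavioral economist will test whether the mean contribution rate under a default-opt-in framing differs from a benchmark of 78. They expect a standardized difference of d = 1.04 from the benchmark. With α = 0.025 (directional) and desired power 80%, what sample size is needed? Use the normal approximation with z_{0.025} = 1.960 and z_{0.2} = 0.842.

For a one-sample test: n = ((z_{α} + z_β) / d)².
z_{α} + z_β = 1.960 + 0.842 = 2.802.
n = (2.802 / 1.04)² = 2.694² = 7.26.
Round up.

n = 8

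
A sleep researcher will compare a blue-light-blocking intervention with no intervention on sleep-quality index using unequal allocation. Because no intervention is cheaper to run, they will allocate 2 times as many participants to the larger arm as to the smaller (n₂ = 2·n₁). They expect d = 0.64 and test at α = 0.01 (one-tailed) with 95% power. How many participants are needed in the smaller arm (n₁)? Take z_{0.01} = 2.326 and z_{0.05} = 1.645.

With allocation ratio k = n₂/n₁ = 2, Var(x̄₁−x̄₂) = σ²(1/n₁ + 1/(k·n₁)) = σ²·(k+1)/(k·n₁).
So n₁ = (1 + 1/k)·((z_{α} + z_β)/d)² = 1.500 × (3.971/0.64)².
n₁ = 1.500 × 38.50 = 57.7.
Round up: n₁ = 58, giving n₂ = 2 × 58 = 116.

n₁ = 58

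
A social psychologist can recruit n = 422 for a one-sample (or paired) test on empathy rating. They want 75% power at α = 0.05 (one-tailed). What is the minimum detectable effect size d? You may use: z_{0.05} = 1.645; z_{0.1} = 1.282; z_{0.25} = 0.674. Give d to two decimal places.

d_min ≈ 0.11

For a single sample (or paired design) of n = 422: d_min = (z_{α} + z_β)/√n.
z-sum = 1.645 + 0.674 = 2.319.
d_min = 2.319 / √422 = 2.319 / 20.543 = 0.113.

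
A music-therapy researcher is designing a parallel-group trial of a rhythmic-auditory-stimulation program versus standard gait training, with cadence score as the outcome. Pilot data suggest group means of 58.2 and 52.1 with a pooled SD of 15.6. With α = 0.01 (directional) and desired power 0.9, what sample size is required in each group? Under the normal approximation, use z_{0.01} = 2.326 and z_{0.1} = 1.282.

Cohen's d = |M₁ − M₂| / SD_pooled = |58.2 − 52.1| / 15.6 = 6.1 / 15.6 = 0.391.
For two independent groups with equal n: n = 2·((z_{α} + z_β) / d)².
z_{α} + z_β = 2.326 + 1.282 = 3.608.
n = 2 × (3.608 / 0.391)² = 2 × 9.228² = 2 × 85.15 = 170.3.
Round up to the next whole participant.

n = 171 per group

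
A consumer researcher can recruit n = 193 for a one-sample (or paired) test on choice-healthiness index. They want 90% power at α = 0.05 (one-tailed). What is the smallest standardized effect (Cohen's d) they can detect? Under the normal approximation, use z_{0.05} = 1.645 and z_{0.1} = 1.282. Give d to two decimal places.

d_min ≈ 0.21

For a single sample (or paired design) of n = 193: d_min = (z_{α} + z_β)/√n.
z-sum = 1.645 + 1.282 = 2.927.
d_min = 2.927 / √193 = 2.927 / 13.892 = 0.211.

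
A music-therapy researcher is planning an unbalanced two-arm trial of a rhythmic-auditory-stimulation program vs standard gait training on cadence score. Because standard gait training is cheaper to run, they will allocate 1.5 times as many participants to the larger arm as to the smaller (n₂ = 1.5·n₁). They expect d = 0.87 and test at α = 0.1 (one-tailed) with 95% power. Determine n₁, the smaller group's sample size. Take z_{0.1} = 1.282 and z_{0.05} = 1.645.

n₁ = 19

With allocation ratio k = n₂/n₁ = 1.5, Var(x̄₁−x̄₂) = σ²(1/n₁ + 1/(k·n₁)) = σ²·(k+1)/(k·n₁).
So n₁ = (1 + 1/k)·((z_{α} + z_β)/d)² = 1.667 × (2.927/0.87)².
n₁ = 1.667 × 11.32 = 18.9.
Round up: n₁ = 19, giving n₂ = ⌈1.5 × 19⌉ = ⌈28.5⌉ = 29.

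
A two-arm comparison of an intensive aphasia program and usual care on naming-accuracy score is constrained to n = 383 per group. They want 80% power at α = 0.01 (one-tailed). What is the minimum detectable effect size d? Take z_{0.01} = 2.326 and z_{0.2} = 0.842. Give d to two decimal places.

For two independent groups of n = 383 each: d_min = (z_{α} + z_β)·√(2/n).
z-sum = 2.326 + 0.842 = 3.168.
d_min = 3.168 × √(2/383) = 3.168 × 0.0723 = 0.229.

d_min ≈ 0.23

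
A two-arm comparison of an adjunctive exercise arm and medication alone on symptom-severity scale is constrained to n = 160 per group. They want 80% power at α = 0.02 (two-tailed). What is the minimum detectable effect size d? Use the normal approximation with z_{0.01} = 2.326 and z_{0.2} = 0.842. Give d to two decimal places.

d_min ≈ 0.35

For two independent groups of n = 160 each: d_min = (z_{α/2} + z_β)·√(2/n).
z-sum = 2.326 + 0.842 = 3.168.
d_min = 3.168 × √(2/160) = 3.168 × 0.1118 = 0.354.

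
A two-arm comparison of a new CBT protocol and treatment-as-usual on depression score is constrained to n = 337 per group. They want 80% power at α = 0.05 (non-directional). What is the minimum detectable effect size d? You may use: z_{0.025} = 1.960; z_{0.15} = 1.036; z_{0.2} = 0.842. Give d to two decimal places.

For two independent groups of n = 337 each: d_min = (z_{α/2} + z_β)·√(2/n).
z-sum = 1.960 + 0.842 = 2.802.
d_min = 2.802 × √(2/337) = 2.802 × 0.0770 = 0.216.

d_min ≈ 0.22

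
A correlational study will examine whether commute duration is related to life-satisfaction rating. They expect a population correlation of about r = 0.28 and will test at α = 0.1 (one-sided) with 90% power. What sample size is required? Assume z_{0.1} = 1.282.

n = 83

Fisher's z: C = ½·ln((1+r)/(1−r)) = ½·ln(1.7778) = 0.2877.
n = ((z_{α} + z_β)/C)² + 3.
(1.282 + 1.282) / 0.2877 = 2.564 / 0.2877 = 8.912.
n = 8.912² + 3 = 79.42 + 3 = 82.4.
Round up.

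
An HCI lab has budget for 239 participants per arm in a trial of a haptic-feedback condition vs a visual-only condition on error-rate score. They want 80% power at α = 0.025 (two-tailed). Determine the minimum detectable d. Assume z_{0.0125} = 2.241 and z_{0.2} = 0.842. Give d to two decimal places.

For two independent groups of n = 239 each: d_min = (z_{α/2} + z_β)·√(2/n).
z-sum = 2.241 + 0.842 = 3.083.
d_min = 3.083 × √(2/239) = 3.083 × 0.0915 = 0.282.

d_min ≈ 0.28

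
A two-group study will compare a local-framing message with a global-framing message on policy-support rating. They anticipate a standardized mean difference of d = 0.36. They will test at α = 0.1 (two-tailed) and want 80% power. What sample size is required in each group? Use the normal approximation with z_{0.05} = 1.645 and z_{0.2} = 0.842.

n = 96 per group

For two independent groups with equal n: n = 2·((z_{α/2} + z_β) / d)².
z_{α/2} + z_β = 1.645 + 0.842 = 2.487.
n = 2 × (2.487 / 0.36)² = 2 × 6.908² = 2 × 47.73 = 95.5.
Round up to the next whole participant.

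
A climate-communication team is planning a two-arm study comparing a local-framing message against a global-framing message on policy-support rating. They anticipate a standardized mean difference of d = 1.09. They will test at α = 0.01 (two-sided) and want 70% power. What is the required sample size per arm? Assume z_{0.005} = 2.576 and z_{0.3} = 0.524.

n = 17 per group

For two independent groups with equal n: n = 2·((z_{α/2} + z_β) / d)².
z_{α/2} + z_β = 2.576 + 0.524 = 3.100.
n = 2 × (3.100 / 1.09)² = 2 × 2.844² = 2 × 8.09 = 16.2.
Round up to the next whole participant.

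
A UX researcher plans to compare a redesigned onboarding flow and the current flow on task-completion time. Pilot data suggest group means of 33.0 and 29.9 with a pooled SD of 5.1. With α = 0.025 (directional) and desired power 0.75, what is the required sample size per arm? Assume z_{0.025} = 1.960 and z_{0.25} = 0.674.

n = 38 per group

Cohen's d = |M₁ − M₂| / SD_pooled = |33.0 − 29.9| / 5.1 = 3.1 / 5.1 = 0.608.
For two independent groups with equal n: n = 2·((z_{α} + z_β) / d)².
z_{α} + z_β = 1.960 + 0.674 = 2.634.
n = 2 × (2.634 / 0.608)² = 2 × 4.332² = 2 × 18.77 = 37.5.
Round up to the next whole participant.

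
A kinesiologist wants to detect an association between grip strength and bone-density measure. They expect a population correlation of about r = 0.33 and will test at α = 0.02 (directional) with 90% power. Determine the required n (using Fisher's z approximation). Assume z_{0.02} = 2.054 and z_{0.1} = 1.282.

Fisher's z: C = ½·ln((1+r)/(1−r)) = ½·ln(1.9851) = 0.3428.
n = ((z_{α} + z_β)/C)² + 3.
(2.054 + 1.282) / 0.3428 = 3.336 / 0.3428 = 9.732.
n = 9.732² + 3 = 94.70 + 3 = 97.7.
Round up.

n = 98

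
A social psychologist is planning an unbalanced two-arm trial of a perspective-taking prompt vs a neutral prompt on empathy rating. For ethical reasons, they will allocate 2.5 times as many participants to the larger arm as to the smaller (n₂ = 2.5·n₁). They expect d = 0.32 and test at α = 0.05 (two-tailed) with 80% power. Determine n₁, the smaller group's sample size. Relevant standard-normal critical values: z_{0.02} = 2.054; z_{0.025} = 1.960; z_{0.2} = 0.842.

With allocation ratio k = n₂/n₁ = 2.5, Var(x̄₁−x̄₂) = σ²(1/n₁ + 1/(k·n₁)) = σ²·(k+1)/(k·n₁).
So n₁ = (1 + 1/k)·((z_{α/2} + z_β)/d)² = 1.400 × (2.802/0.32)².
n₁ = 1.400 × 76.67 = 107.3.
Round up: n₁ = 108, giving n₂ = 2.5 × 108 = 270.

n₁ = 108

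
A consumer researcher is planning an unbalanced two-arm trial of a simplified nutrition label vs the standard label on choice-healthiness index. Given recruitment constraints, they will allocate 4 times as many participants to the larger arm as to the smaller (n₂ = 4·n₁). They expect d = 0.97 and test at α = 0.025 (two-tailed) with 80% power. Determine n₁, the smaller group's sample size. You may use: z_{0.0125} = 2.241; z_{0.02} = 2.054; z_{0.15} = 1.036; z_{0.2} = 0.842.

n₁ = 13

With allocation ratio k = n₂/n₁ = 4, Var(x̄₁−x̄₂) = σ²(1/n₁ + 1/(k·n₁)) = σ²·(k+1)/(k·n₁).
So n₁ = (1 + 1/k)·((z_{α/2} + z_β)/d)² = 1.250 × (3.083/0.97)².
n₁ = 1.250 × 10.10 = 12.6.
Round up: n₁ = 13, giving n₂ = 4 × 13 = 52.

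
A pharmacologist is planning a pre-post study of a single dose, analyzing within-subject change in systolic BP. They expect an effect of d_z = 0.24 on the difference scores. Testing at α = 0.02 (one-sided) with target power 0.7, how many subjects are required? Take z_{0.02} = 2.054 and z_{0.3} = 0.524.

n = 116 pairs

For a paired (one-sample on differences) test: n = ((z_{α} + z_β) / d)².
z_{α} + z_β = 2.054 + 0.524 = 2.578.
n = (2.578 / 0.24)² = 10.742² = 115.38.
Round up.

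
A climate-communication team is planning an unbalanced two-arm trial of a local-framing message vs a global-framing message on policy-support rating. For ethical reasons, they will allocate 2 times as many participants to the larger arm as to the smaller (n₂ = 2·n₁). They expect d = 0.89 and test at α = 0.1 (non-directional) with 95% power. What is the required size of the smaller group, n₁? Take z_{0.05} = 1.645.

With allocation ratio k = n₂/n₁ = 2, Var(x̄₁−x̄₂) = σ²(1/n₁ + 1/(k·n₁)) = σ²·(k+1)/(k·n₁).
So n₁ = (1 + 1/k)·((z_{α/2} + z_β)/d)² = 1.500 × (3.290/0.89)².
n₁ = 1.500 × 13.67 = 20.5.
Round up: n₁ = 21, giving n₂ = 2 × 21 = 42.

n₁ = 21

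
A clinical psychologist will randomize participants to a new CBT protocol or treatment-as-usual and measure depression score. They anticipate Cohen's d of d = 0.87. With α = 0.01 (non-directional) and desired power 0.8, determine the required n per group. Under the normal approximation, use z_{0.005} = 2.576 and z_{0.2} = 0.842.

For two independent groups with equal n: n = 2·((z_{α/2} + z_β) / d)².
z_{α/2} + z_β = 2.576 + 0.842 = 3.418.
n = 2 × (3.418 / 0.87)² = 2 × 3.929² = 2 × 15.43 = 30.9.
Round up to the next whole participant.

n = 31 per group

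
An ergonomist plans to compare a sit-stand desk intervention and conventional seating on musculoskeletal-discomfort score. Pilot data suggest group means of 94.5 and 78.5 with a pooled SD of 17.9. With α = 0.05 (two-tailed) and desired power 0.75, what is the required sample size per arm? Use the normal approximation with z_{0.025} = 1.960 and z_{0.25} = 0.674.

Cohen's d = |M₁ − M₂| / SD_pooled = |94.5 − 78.5| / 17.9 = 16.0 / 17.9 = 0.894.
For two independent groups with equal n: n = 2·((z_{α/2} + z_β) / d)².
z_{α/2} + z_β = 1.960 + 0.674 = 2.634.
n = 2 × (2.634 / 0.894)² = 2 × 2.946² = 2 × 8.68 = 17.4.
Round up to the next whole participant.

n = 18 per group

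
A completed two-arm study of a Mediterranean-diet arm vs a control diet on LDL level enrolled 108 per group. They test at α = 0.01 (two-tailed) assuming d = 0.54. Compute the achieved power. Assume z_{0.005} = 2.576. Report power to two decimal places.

For two equal groups, power = Φ(d·√(n/2) − z_{α/2}).
d·√(n/2) = 0.54 × √(108/2) = 0.54 × 7.348 = 3.968.
z_β = 3.968 − 2.576 = 1.392.
Power = Φ(1.392) = 0.918.

power ≈ 0.92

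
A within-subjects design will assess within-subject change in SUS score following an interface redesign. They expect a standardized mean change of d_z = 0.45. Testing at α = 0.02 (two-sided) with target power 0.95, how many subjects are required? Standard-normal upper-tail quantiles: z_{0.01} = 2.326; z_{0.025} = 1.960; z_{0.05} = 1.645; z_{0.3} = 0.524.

For a paired (one-sample on differences) test: n = ((z_{α/2} + z_β) / d)².
z_{α/2} + z_β = 2.326 + 1.645 = 3.971.
n = (3.971 / 0.45)² = 8.824² = 77.87.
Round up.

n = 78 pairs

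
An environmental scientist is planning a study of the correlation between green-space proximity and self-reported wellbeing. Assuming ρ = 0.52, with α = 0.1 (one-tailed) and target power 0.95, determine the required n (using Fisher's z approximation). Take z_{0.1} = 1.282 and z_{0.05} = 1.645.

Fisher's z: C = ½·ln((1+r)/(1−r)) = ½·ln(3.1667) = 0.5763.
n = ((z_{α} + z_β)/C)² + 3.
(1.282 + 1.645) / 0.5763 = 2.927 / 0.5763 = 5.079.
n = 5.079² + 3 = 25.80 + 3 = 28.8.
Round up.

n = 29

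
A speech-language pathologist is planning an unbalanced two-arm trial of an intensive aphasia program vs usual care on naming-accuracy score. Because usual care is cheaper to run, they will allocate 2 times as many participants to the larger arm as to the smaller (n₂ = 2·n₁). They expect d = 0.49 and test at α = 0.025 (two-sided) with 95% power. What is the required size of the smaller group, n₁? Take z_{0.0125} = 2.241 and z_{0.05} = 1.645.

With allocation ratio k = n₂/n₁ = 2, Var(x̄₁−x̄₂) = σ²(1/n₁ + 1/(k·n₁)) = σ²·(k+1)/(k·n₁).
So n₁ = (1 + 1/k)·((z_{α/2} + z_β)/d)² = 1.500 × (3.886/0.49)².
n₁ = 1.500 × 62.89 = 94.3.
Round up: n₁ = 95, giving n₂ = 2 × 95 = 190.

n₁ = 95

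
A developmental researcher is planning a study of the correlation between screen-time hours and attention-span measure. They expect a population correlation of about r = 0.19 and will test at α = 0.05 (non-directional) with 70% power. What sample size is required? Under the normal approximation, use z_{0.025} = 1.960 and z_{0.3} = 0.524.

Fisher's z: C = ½·ln((1+r)/(1−r)) = ½·ln(1.4691) = 0.1923.
n = ((z_{α/2} + z_β)/C)² + 3.
(1.960 + 0.524) / 0.1923 = 2.484 / 0.1923 = 12.917.
n = 12.917² + 3 = 166.86 + 3 = 169.9.
Round up.

n = 170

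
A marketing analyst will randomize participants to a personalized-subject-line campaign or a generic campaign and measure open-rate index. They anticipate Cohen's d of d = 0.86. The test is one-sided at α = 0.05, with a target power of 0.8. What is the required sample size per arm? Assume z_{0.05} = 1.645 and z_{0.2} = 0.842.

For two independent groups with equal n: n = 2·((z_{α} + z_β) / d)².
z_{α} + z_β = 1.645 + 0.842 = 2.487.
n = 2 × (2.487 / 0.86)² = 2 × 2.892² = 2 × 8.36 = 16.7.
Round up to the next whole participant.

n = 17 per group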